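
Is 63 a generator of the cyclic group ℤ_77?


g generates ℤ_n iff gcd(g, n) = 1
gcd(63, 77) = 7
Since gcd = 7 ≠ 1, ⟨63⟩ has order 11 < 77, so 63 is not a generator.

No, 63 does not generate ℤ_77


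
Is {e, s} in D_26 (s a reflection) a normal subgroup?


H = {e, s} in D_26 (s a reflection)
r·s·r⁻¹ = sr⁻² ≠ s for n ≥ 3, so {e, s} is not closed under conjugation

No, not a normal subgroup


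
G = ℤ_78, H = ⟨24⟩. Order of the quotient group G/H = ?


|⟨24⟩| = n / gcd(24, 78) = 78 / 6 = 13
H is normal (ℤ_78 is abelian).
|G/H| = |G| / |H| = 78 / 13 = 6

|G/H| = 6


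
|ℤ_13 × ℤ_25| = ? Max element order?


|ℤ_13 × ℤ_25| = 13 × 25 = 325
Max element order = lcm(13,25) = 325
Cyclic? Yes (gcd=1)

|ℤ_13×ℤ_25| = 325, max element order = 325


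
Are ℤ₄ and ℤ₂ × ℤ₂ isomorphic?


Comparing ℤ₄ and ℤ₂ × ℤ₂:
ℤ₄ has an element of order 4; ℤ₂×ℤ₂ has exponent 2

No, ℤ₄ ≇ ℤ₂ × ℤ₂


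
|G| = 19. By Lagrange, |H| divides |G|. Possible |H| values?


Lagrange's theorem: |H| divides |G|
|G| = 19
Divisors of 19: 1, 19

Possible subgroup orders: {1, 19}


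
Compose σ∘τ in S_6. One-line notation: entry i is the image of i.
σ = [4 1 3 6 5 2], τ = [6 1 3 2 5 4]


σ∘τ: apply τ first, then σ
1 →τ 6 →σ 2
2 →τ 1 →σ 4
3 →τ 3 →σ 3
4 →τ 2 →σ 1
5 →τ 5 →σ 5
6 →τ 4 →σ 6

σ∘τ = [2 4 3 1 5 6]


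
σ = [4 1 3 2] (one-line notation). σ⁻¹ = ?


To find σ⁻¹, swap domain and range:
σ(1) = 4 → σ⁻¹(4) = 1
σ(2) = 1 → σ⁻¹(1) = 2
σ(3) = 3 → σ⁻¹(3) = 3
σ(4) = 2 → σ⁻¹(2) = 4

σ⁻¹ = [2 4 3 1]


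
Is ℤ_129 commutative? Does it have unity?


ℤ_129 is a commutative ring with unity 1; 129 = 3×43 is composite, so 3·43 ≡ 0 gives zero divisors (not an integral domain)
Commutative: Yes
Integral domain: No
Has unity: Yes

ℤ_129: Commutative=Yes, Unity=Yes


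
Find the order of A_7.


|A_n| = n!/2 (even permutations)
|A_7| = 7!/2 = 5040/2 = 2520

|A_7| = 2520


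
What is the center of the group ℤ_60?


Z(G) = {g ∈ G | gx = xg for all x ∈ G}
ℤ_60 is abelian, so Z(G) = G

Z(ℤ_60) = ℤ_60


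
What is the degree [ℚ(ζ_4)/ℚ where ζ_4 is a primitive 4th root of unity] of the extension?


[ℚ(ζ_n):ℚ] = deg Φ_n(x) = φ(n). Here φ(4) = 2

[ℚ(ζ_4)/ℚ where ζ_4 is a primitive 4th root of unity] = 2


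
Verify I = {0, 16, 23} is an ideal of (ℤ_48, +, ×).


Check ideal conditions for I = {0, 16, 23} in ℤ_48:
(1) I is an additive subgroup? No
(2) For r ∈ ℤ_48 and a ∈ I: r·a ∈ I? No  [counterexample: r=2, a=16, r·a mod 48 = 32 ∉ I]

No, I is not an ideal of ℤ_48


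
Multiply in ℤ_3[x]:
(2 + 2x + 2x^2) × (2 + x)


Expand and collect like terms; reduce coefficients mod 3:
x^0: 2·2 = 4 ≡ 1 (mod 3)
x^1: 2·1 + 2·2 = 6 ≡ 0 (mod 3)
x^2: 2·1 + 2·2 = 6 ≡ 0 (mod 3)
x^3: 2·1 = 2 ≡ 2 (mod 3)
Result: 1 + 2x^3

f · g = 1 + 2x^3


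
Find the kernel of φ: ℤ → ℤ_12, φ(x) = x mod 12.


Kernel = preimage of identity
ker(φ) = {x ∈ ℤ : x ≡ 0 (mod 12)} = 12ℤ = {0, ±12, ±24, ...}

ker(φ) = 12ℤ


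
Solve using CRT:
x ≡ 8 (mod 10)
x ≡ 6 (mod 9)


m₁ = 10, m₂ = 9, gcd = 1, so CRT applies. M = m₁·m₂ = 90
Let M₁ = M/m₁ = 9, M₂ = M/m₂ = 10
Find y₁ ≡ M₁⁻¹ (mod m₁): 9⁻¹ ≡ 9 (mod 10)
Find y₂ ≡ M₂⁻¹ (mod m₂): 10⁻¹ ≡ 1 (mod 9)
x = a₁·M₁·y₁ + a₂·M₂·y₂ = 8·9·9 + 6·10·1 = 708
Reduce mod 90: x ≡ 78
Check: 78 mod 10 = 8 ✓, 78 mod 9 = 6 ✓

x ≡ 78 (mod 90)


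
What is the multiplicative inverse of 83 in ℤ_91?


Use the extended Euclidean algorithm to write 1 = 83·s + 91·t; then s mod 91 is the inverse.
Euclidean algorithm:
  83 = 0·91 + 83
  91 = 1·83 + 8
  83 = 10·8 + 3
  8 = 2·3 + 2
  3 = 1·2 + 1
  2 = 2·1 + 0
gcd(83,91) = 1
Back-substitution gives: 83·(34) + 91·(-31) = 1
So 83⁻¹ ≡ 34 ≡ 34 (mod 91)
Check: 83 × 34 = 2822 ≡ 1 (mod 91) ✓

83⁻¹ ≡ 34 (mod 91)


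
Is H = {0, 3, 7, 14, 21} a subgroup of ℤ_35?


Subgroup test for H = {0, 3, 7, 14, 21} in (ℤ_35, +):
(1) 0 ∈ H? Yes
(2) Closure: for all a,b ∈ H, (a+b) mod 35 ∈ H? No  [counterexample: 3 + 3 = 6 ∉ H]
(3) Inverses: for all a ∈ H, -a mod 35 ∈ H? No

No, H is not a subgroup of ℤ_35


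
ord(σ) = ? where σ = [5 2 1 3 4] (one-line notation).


Cycle decomposition: (1 5 4 3)
Cycle lengths: 4
Order = lcm(4) = 4

ord(σ) = 4


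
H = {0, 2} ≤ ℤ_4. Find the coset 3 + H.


3 + H = {3 + h (mod 4) : h ∈ H}
3+0=3, 3+2=1
3 + H = {1, 3} = 1 + H

3 + H = {1, 3}


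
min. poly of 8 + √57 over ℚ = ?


Let α = 8 + √57. Then α - 8 = √57, so (α - 8)² = 57, giving α² - 16α + 7 = 0. Degree 2 and α ∉ ℚ, so this is the minimal polynomial.

Minimal polynomial: x² - 16x + 7


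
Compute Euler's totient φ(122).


Factor n: 122 = 2 × 61
φ(n) = n · ∏(1 - 1/p) over distinct primes p | n
φ(122) = 122 · (1 - 1/2) · (1 - 1/61) = 60

φ(122) = 60


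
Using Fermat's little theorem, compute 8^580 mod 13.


Fermat's little theorem: if p is prime and gcd(a,p)=1, then a^(p-1) ≡ 1 (mod p)
p = 13 is prime, gcd(8,13) = 1
Reduce exponent: 580 mod 12 = 4
So 8^580 ≡ 8^4 (mod 13)
8^4 mod 13 = 1

8^580 ≡ 1 (mod 13)


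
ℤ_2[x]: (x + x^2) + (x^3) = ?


Add coefficients mod 2:
x^0: 0 + 0 = 0 (mod 2)
x^1: 1 + 0 = 1 (mod 2)
x^2: 1 + 0 = 1 (mod 2)
x^3: 0 + 1 = 1 (mod 2)
Result: x + x^2 + x^3

f + g = x + x^2 + x^3


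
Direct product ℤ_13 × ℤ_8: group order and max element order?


|ℤ_13 × ℤ_8| = 13 × 8 = 104
Max element order = lcm(13,8) = 104
Cyclic? Yes (gcd=1)

|ℤ_13×ℤ_8| = 104, max element order = 104


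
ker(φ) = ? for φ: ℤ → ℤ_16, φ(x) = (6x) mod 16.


Kernel = preimage of identity
ker(φ) = {x ∈ ℤ : 6x ≡ 0 (mod 16)}. gcd(6,16) = 2, so 6x ≡ 0 (mod 16) ⟺ x ≡ 0 (mod 16/2 = 8). Hence ker(φ) = 8ℤ

ker(φ) = 8ℤ


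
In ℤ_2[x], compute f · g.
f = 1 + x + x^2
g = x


Expand and collect like terms; reduce coefficients mod 2:
x^0: 1·0 = 0 ≡ 0 (mod 2)
x^1: 1·1 + 1·0 = 1 ≡ 1 (mod 2)
x^2: 1·1 + 1·0 = 1 ≡ 1 (mod 2)
x^3: 1·1 = 1 ≡ 1 (mod 2)
Result: x + x^2 + x^3

f · g = x + x^2 + x^3


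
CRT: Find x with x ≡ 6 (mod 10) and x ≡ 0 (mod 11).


m₁ = 10, m₂ = 11, gcd = 1, so CRT applies. M = m₁·m₂ = 110
Let M₁ = M/m₁ = 11, M₂ = M/m₂ = 10
Find y₁ ≡ M₁⁻¹ (mod m₁): 11⁻¹ ≡ 1 (mod 10)
Find y₂ ≡ M₂⁻¹ (mod m₂): 10⁻¹ ≡ 10 (mod 11)
x = a₁·M₁·y₁ + a₂·M₂·y₂ = 6·11·1 + 0·10·10 = 66
Reduce mod 110: x ≡ 66
Check: 66 mod 10 = 6 ✓, 66 mod 11 = 0 ✓

x ≡ 66 (mod 110)


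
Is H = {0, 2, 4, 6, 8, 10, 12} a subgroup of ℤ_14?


Subgroup test for H = {0, 2, 4, 6, 8, 10, 12} in (ℤ_14, +):
(1) 0 ∈ H? Yes
(2) Closure: for all a,b ∈ H, (a+b) mod 14 ∈ H? Yes
(3) Inverses: for all a ∈ H, -a mod 14 ∈ H? Yes

Yes, H is a subgroup of ℤ_14


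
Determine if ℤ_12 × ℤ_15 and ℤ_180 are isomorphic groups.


Comparing ℤ_12 × ℤ_15 and ℤ_180:
gcd(12,15) = 3 ≠ 1. Max element order in ℤ_12×ℤ_15 is lcm(12,15) = 60 < 180, so it has no element of order 180

No, ℤ_12 × ℤ_15 ≇ ℤ_180


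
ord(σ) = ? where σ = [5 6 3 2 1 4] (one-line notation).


Cycle decomposition: (1 5) (2 6 4)
Cycle lengths: 2, 3
Order = lcm(2, 3) = 6

ord(σ) = 6


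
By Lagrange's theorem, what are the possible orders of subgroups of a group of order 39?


Lagrange's theorem: |H| divides |G|
|G| = 39
Divisors of 39: 1, 3, 13, 39

Possible subgroup orders: {1, 3, 13, 39}


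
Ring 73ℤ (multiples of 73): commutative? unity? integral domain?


73ℤ is a commutative ring under +,× but has no multiplicative identity (1 ∉ 73ℤ); it has no zero divisors, but without unity it is not an integral domain
Commutative: Yes
Integral domain: No
Has unity: No

73ℤ (multiples of 73): Commutative=Yes, Unity=No


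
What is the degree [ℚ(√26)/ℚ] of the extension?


√26 has minimal polynomial x² - 26 (irreducible over ℚ since 26 is squarefree)

[ℚ(√26)/ℚ] = 2


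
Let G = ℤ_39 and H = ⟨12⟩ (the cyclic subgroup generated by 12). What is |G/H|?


|⟨12⟩| = n / gcd(12, 39) = 39 / 3 = 13
H is normal (ℤ_39 is abelian).
|G/H| = |G| / |H| = 39 / 13 = 3

|G/H| = 3


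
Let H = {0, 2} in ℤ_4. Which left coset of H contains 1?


1 + H = {1 + h (mod 4) : h ∈ H}
1+0=1, 1+2=3

1 + H = {1, 3}


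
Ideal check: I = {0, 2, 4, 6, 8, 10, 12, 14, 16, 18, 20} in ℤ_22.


Check ideal conditions for I = {0, 2, 4, 6, 8, 10, 12, 14, 16, 18, 20} in ℤ_22:
(1) I is an additive subgroup? Yes
(2) For r ∈ ℤ_22 and a ∈ I: r·a ∈ I? Yes

Yes, I is an ideal of ℤ_22


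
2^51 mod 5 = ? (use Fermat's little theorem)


Fermat's little theorem: if p is prime and gcd(a,p)=1, then a^(p-1) ≡ 1 (mod p)
p = 5 is prime, gcd(2,5) = 1
Reduce exponent: 51 mod 4 = 3
So 2^51 ≡ 2^3 (mod 5)
2^3 mod 5 = 3

2^51 ≡ 3 (mod 5)


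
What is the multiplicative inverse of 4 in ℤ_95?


Use the extended Euclidean algorithm to write 1 = 4·s + 95·t; then s mod 95 is the inverse.
Euclidean algorithm:
  4 = 0·95 + 4
  95 = 23·4 + 3
  4 = 1·3 + 1
  3 = 3·1 + 0
gcd(4,95) = 1
Back-substitution gives: 4·(24) + 95·(-1) = 1
So 4⁻¹ ≡ 24 ≡ 24 (mod 95)
Check: 4 × 24 = 96 ≡ 1 (mod 95) ✓

4⁻¹ ≡ 24 (mod 95)


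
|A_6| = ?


|A_n| = n!/2 (even permutations)
|A_6| = 6!/2 = 720/2 = 360

|A_6| = 360


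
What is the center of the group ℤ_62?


Z(G) = {g ∈ G | gx = xg for all x ∈ G}
ℤ_62 is abelian, so Z(G) = G

Z(ℤ_62) = ℤ_62


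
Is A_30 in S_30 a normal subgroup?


H = A_30 in S_30
A_30 has index 2 in S_30, and every subgroup of index 2 is normal

Yes, normal subgroup


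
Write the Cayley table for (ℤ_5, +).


Elements: {0, 1, 2, 3, 4}
Operation: addition mod 5
Entry (a, b) = (a + b) mod 5

Cayley table:
  | 0 | 1 | 2 | 3 | 4
0 | 0 | 1 | 2 | 3 | 4
1 | 1 | 2 | 3 | 4 | 0
2 | 2 | 3 | 4 | 0 | 1
3 | 3 | 4 | 0 | 1 | 2
4 | 4 | 0 | 1 | 2 | 3


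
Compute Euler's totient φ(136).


Factor n: 136 = 2^3 × 17
φ(n) = n · ∏(1 - 1/p) over distinct primes p | n
φ(136) = 136 · (1 - 1/2) · (1 - 1/17) = 64

φ(136) = 64


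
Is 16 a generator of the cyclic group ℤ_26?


g generates ℤ_n iff gcd(g, n) = 1
gcd(16, 26) = 2
Since gcd = 2 ≠ 1, ⟨16⟩ has order 13 < 26, so 16 is not a generator.

No, 16 does not generate ℤ_26


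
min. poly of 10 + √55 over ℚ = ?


Let α = 10 + √55. Then α - 10 = √55, so (α - 10)² = 55, giving α² - 20α + 45 = 0. Degree 2 and α ∉ ℚ, so this is the minimal polynomial.

Minimal polynomial: x² - 20x + 45


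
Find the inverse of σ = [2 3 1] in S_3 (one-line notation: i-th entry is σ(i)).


To find σ⁻¹, swap domain and range:
σ(1) = 2 → σ⁻¹(2) = 1
σ(2) = 3 → σ⁻¹(3) = 2
σ(3) = 1 → σ⁻¹(1) = 3

σ⁻¹ = [3 1 2]


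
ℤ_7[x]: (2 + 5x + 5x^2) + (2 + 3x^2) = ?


Add coefficients mod 7:
x^0: 2 + 2 = 4 (mod 7)
x^1: 5 + 0 = 5 (mod 7)
x^2: 5 + 3 = 1 (mod 7)
Result: 4 + 5x + x^2

f + g = 4 + 5x + x^2


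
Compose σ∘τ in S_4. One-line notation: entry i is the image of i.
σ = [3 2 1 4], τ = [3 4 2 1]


σ∘τ: apply τ first, then σ
1 →τ 3 →σ 1
2 →τ 4 →σ 4
3 →τ 2 →σ 2
4 →τ 1 →σ 3

σ∘τ = [1 4 2 3]


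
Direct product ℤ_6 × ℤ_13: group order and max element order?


|ℤ_6 × ℤ_13| = 6 × 13 = 78
Max element order = lcm(6,13) = 78
Cyclic? Yes (gcd=1)

|ℤ_6×ℤ_13| = 78, max element order = 78


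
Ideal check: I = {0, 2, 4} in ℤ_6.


Check ideal conditions for I = {0, 2, 4} in ℤ_6:
(1) I is an additive subgroup? Yes
(2) For r ∈ ℤ_6 and a ∈ I: r·a ∈ I? Yes

Yes, I is an ideal of ℤ_6


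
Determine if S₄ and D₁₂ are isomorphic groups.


Comparing S₄ and D₁₂:
S₄ has trivial center; D₁₂ has center {e, r⁶}

No, S₄ ≇ D₁₂


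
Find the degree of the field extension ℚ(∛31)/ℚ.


∛31 has minimal polynomial x³ - 31 (irreducible over ℚ since 31 is not a perfect cube)

[ℚ(∛31)/ℚ] = 3


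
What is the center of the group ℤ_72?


Z(G) = {g ∈ G | gx = xg for all x ∈ G}
ℤ_72 is abelian, so Z(G) = G

Z(ℤ_72) = ℤ_72


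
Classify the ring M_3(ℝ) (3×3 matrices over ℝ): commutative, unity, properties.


Matrix multiplication is non-commutative for n ≥ 2; the identity matrix I is the unity; singular matrices give zero divisors, so not an integral domain
Commutative: No
Integral domain: No
Has unity: Yes

M_3(ℝ) (3×3 matrices over ℝ): Commutative=No, Unity=Yes


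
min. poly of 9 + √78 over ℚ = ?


Let α = 9 + √78. Then α - 9 = √78, so (α - 9)² = 78, giving α² - 18α + 3 = 0. Degree 2 and α ∉ ℚ, so this is the minimal polynomial.

Minimal polynomial: x² - 18x + 3


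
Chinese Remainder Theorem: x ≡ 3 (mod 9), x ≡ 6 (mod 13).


m₁ = 9, m₂ = 13, gcd = 1, so CRT applies. M = m₁·m₂ = 117
Let M₁ = M/m₁ = 13, M₂ = M/m₂ = 9
Find y₁ ≡ M₁⁻¹ (mod m₁): 13⁻¹ ≡ 7 (mod 9)
Find y₂ ≡ M₂⁻¹ (mod m₂): 9⁻¹ ≡ 3 (mod 13)
x = a₁·M₁·y₁ + a₂·M₂·y₂ = 3·13·7 + 6·9·3 = 435
Reduce mod 117: x ≡ 84
Check: 84 mod 9 = 3 ✓, 84 mod 13 = 6 ✓

x ≡ 84 (mod 117)


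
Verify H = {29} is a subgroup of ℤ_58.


Subgroup test for H = {29} in (ℤ_58, +):
(1) 0 ∈ H? No
(2) Closure: for all a,b ∈ H, (a+b) mod 58 ∈ H? No  [counterexample: 29 + 29 = 0 ∉ H]
(3) Inverses: for all a ∈ H, -a mod 58 ∈ H? Yes

No, H is not a subgroup of ℤ_58


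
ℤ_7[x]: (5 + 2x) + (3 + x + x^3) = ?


Add coefficients mod 7:
x^0: 5 + 3 = 1 (mod 7)
x^1: 2 + 1 = 3 (mod 7)
x^2: 0 + 0 = 0 (mod 7)
x^3: 0 + 1 = 1 (mod 7)
Result: 1 + 3x + x^3

f + g = 1 + 3x + x^3


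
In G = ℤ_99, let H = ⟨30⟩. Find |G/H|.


|⟨30⟩| = n / gcd(30, 99) = 99 / 3 = 33
H is normal (ℤ_99 is abelian).
|G/H| = |G| / |H| = 99 / 33 = 3

|G/H| = 3


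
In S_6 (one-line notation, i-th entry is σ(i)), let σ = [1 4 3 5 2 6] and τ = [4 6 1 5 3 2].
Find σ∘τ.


σ∘τ: apply τ first, then σ
1 →τ 4 →σ 5
2 →τ 6 →σ 6
3 →τ 1 →σ 1
4 →τ 5 →σ 2
5 →τ 3 →σ 3
6 →τ 2 →σ 4

σ∘τ = [5 6 1 2 3 4]


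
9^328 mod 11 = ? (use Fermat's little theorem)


Fermat's little theorem: if p is prime and gcd(a,p)=1, then a^(p-1) ≡ 1 (mod p)
p = 11 is prime, gcd(9,11) = 1
Reduce exponent: 328 mod 10 = 8
So 9^328 ≡ 9^8 (mod 11)
9^8 mod 11 = 3

9^328 ≡ 3 (mod 11)


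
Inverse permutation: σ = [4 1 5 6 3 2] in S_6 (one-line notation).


To find σ⁻¹, swap domain and range:
σ(1) = 4 → σ⁻¹(4) = 1
σ(2) = 1 → σ⁻¹(1) = 2
σ(3) = 5 → σ⁻¹(5) = 3
σ(4) = 6 → σ⁻¹(6) = 4
σ(5) = 3 → σ⁻¹(3) = 5
σ(6) = 2 → σ⁻¹(2) = 6

σ⁻¹ = [2 6 5 1 3 4]


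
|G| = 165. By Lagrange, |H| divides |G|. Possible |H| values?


Lagrange's theorem: |H| divides |G|
|G| = 165
Divisors of 165: 1, 3, 5, 11, 15, 33, 55, 165

Possible subgroup orders: {1, 3, 5, 11, 15, 33, 55, 165}


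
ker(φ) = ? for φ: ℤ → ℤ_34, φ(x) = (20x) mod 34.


Kernel = preimage of identity
ker(φ) = {x ∈ ℤ : 20x ≡ 0 (mod 34)}. gcd(20,34) = 2, so 20x ≡ 0 (mod 34) ⟺ x ≡ 0 (mod 34/2 = 17). Hence ker(φ) = 17ℤ

ker(φ) = 17ℤ


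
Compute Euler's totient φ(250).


Factor n: 250 = 2 × 5^3
φ(n) = n · ∏(1 - 1/p) over distinct primes p | n
φ(250) = 250 · (1 - 1/2) · (1 - 1/5) = 100

φ(250) = 100


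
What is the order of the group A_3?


|A_n| = n!/2 (even permutations)
|A_3| = 3!/2 = 6/2 = 3

|A_3| = 3


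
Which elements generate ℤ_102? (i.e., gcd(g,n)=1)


g generates ℤ_n iff gcd(g,n) = 1
Prime factors of 102: 2, 3, 17
Generators are g ∈ {1,...,101} not divisible by any of these primes.
Generators: {1, 5, 7, 11, 13, 19, 23, 25, 29, 31, 35, 37, 41, 43, 47, 49, 53, 55, 59, 61, 65, 67, 71, 73, 77, 79, 83, 89, 91, 95, 97, 101}
Number of generators = φ(102) = 32

Generators of ℤ_102 = {1, 5, 7, 11, 13, 19, 23, 25, 29, 31, 35, 37, 41, 43, 47, 49, 53, 55, 59, 61, 65, 67, 71, 73, 77, 79, 83, 89, 91, 95, 97, 101}


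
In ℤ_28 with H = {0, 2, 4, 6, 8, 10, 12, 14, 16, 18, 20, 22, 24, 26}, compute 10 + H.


10 + H = {10 + h (mod 28) : h ∈ H}
10+0=10, 10+2=12, 10+4=14, 10+6=16, 10+8=18, 10+10=20, 10+12=22, 10+14=24, 10+16=26, 10+18=0, 10+20=2, 10+22=4, 10+24=6, 10+26=8
10 + H = {0, 2, 4, 6, 8, 10, 12, 14, 16, 18, 20, 22, 24, 26} = 0 + H

10 + H = {0, 2, 4, 6, 8, 10, 12, 14, 16, 18, 20, 22, 24, 26}


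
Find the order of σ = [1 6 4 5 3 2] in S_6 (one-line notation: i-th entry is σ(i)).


Cycle decomposition: (2 6) (3 4 5)
Cycle lengths: 2, 3
Order = lcm(2, 3) = 6

ord(σ) = 6


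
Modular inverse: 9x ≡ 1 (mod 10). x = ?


Use the extended Euclidean algorithm to write 1 = 9·s + 10·t; then s mod 10 is the inverse.
Euclidean algorithm:
  9 = 0·10 + 9
  10 = 1·9 + 1
  9 = 9·1 + 0
gcd(9,10) = 1
Back-substitution gives: 9·(-1) + 10·(1) = 1
So 9⁻¹ ≡ -1 ≡ 9 (mod 10)
Check: 9 × 9 = 81 ≡ 1 (mod 10) ✓

9⁻¹ ≡ 9 (mod 10)


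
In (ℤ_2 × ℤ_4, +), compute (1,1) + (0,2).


Operation: componentwise addition mod (2, 4)
(1,1) + (0,2) = ((a₁+b₁) mod 2, (a₂+b₂) mod 4) with a = (1,1), b = (0,2)

(1,1) + (0,2) = (1,3)


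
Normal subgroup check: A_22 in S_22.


H = A_22 in S_22
A_22 has index 2 in S_22, and every subgroup of index 2 is normal

Yes, normal subgroup


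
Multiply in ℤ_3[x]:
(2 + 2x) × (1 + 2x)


Expand and collect like terms; reduce coefficients mod 3:
x^0: 2·1 = 2 ≡ 2 (mod 3)
x^1: 2·2 + 2·1 = 6 ≡ 0 (mod 3)
x^2: 2·2 = 4 ≡ 1 (mod 3)
Result: 2 + x^2

f · g = 2 + x^2


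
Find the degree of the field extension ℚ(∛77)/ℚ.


∛77 has minimal polynomial x³ - 77 (irreducible over ℚ since 77 is not a perfect cube)

[ℚ(∛77)/ℚ] = 3


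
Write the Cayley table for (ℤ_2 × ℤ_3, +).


Elements: {(0,0), (0,1), (0,2), (1,0), (1,1), (1,2)}
Operation: componentwise addition mod (2, 3)
Entry (a, b) = ((a₁+b₁) mod 2, (a₂+b₂) mod 3)

Cayley table:
      | (0,0) | (0,1) | (0,2) | (1,0) | (1,1) | (1,2)
(0,0) | (0,0) | (0,1) | (0,2) | (1,0) | (1,1) | (1,2)
(0,1) | (0,1) | (0,2) | (0,0) | (1,1) | (1,2) | (1,0)
(0,2) | (0,2) | (0,0) | (0,1) | (1,2) | (1,0) | (1,1)
(1,0) | (1,0) | (1,1) | (1,2) | (0,0) | (0,1) | (0,2)
(1,1) | (1,1) | (1,2) | (1,0) | (0,1) | (0,2) | (0,0)
(1,2) | (1,2) | (1,0) | (1,1) | (0,2) | (0,0) | (0,1)


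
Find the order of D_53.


|D_n| = 2n (n rotations and n reflections)
|D_53| = 2×53 = 106

|D_53| = 106


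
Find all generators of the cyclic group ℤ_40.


g generates ℤ_n iff gcd(g,n) = 1
Prime factors of 40: 2, 5
Generators are g ∈ {1,...,39} not divisible by any of these primes.
Generators: {1, 3, 7, 9, 11, 13, 17, 19, 21, 23, 27, 29, 31, 33, 37, 39}
Number of generators = φ(40) = 16

Generators of ℤ_40 = {1, 3, 7, 9, 11, 13, 17, 19, 21, 23, 27, 29, 31, 33, 37, 39}


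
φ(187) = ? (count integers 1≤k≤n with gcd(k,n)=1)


Factor n: 187 = 11 × 17
φ(n) = n · ∏(1 - 1/p) over distinct primes p | n
φ(187) = 187 · (1 - 1/11) · (1 - 1/17) = 160

φ(187) = 160


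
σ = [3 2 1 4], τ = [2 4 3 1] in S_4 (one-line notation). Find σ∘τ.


σ∘τ: apply τ first, then σ
1 →τ 2 →σ 2
2 →τ 4 →σ 4
3 →τ 3 →σ 1
4 →τ 1 →σ 3

σ∘τ = [2 4 1 3]


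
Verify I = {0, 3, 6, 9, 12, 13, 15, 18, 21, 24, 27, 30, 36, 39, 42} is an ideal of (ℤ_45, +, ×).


Check ideal conditions for I = {0, 3, 6, 9, 12, 13, 15, 18, 21, 24, 27, 30, 36, 39, 42} in ℤ_45:
(1) I is an additive subgroup? No
(2) For r ∈ ℤ_45 and a ∈ I: r·a ∈ I? No  [counterexample: r=2, a=13, r·a mod 45 = 26 ∉ I]

No, I is not an ideal of ℤ_45


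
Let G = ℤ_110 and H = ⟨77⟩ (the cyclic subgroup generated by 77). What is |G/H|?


|⟨77⟩| = n / gcd(77, 110) = 110 / 11 = 10
H is normal (ℤ_110 is abelian).
|G/H| = |G| / |H| = 110 / 10 = 11

|G/H| = 11


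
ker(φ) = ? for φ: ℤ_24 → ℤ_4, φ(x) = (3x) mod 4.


Kernel = preimage of identity
ker(φ) = {x ∈ ℤ_24 : 3x ≡ 0 (mod 4)}. Since 4 | 24, φ is well-defined. The kernel is the cyclic subgroup ⟨4⟩ of ℤ_24 (order 6), i.e. {0, 4, 8, 12, 16, 20}

ker(φ) = {0, 4, 8, 12, 16, 20}


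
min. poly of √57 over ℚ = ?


√57 satisfies x² - 57 = 0, irreducible over ℚ since 57 is squarefree

Minimal polynomial: x² - 57


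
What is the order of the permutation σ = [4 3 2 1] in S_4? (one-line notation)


Cycle decomposition: (1 4) (2 3)
Cycle lengths: 2, 2
Order = lcm(2, 2) = 2

ord(σ) = 2


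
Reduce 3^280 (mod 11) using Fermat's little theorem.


Fermat's little theorem: if p is prime and gcd(a,p)=1, then a^(p-1) ≡ 1 (mod p)
p = 11 is prime, gcd(3,11) = 1
Reduce exponent: 280 mod 10 = 0
So 3^280 ≡ 3^0 (mod 11)
3^0 = 1

3^280 ≡ 1 (mod 11)


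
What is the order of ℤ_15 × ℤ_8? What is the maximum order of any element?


|ℤ_15 × ℤ_8| = 15 × 8 = 120
Max element order = lcm(15,8) = 120
Cyclic? Yes (gcd=1)

|ℤ_15×ℤ_8| = 120, max element order = 120


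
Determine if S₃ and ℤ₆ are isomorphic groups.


Comparing S₃ and ℤ₆:
S₃ is non-abelian, ℤ₆ is abelian

No, S₃ ≇ ℤ₆


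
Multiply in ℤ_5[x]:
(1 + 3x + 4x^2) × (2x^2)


Expand and collect like terms; reduce coefficients mod 5:
x^0: 1·0 = 0 ≡ 0 (mod 5)
x^1: 1·0 + 3·0 = 0 ≡ 0 (mod 5)
x^2: 1·2 + 3·0 + 4·0 = 2 ≡ 2 (mod 5)
x^3: 3·2 + 4·0 = 6 ≡ 1 (mod 5)
x^4: 4·2 = 8 ≡ 3 (mod 5)
Result: 2x^2 + x^3 + 3x^4

f · g = 2x^2 + x^3 + 3x^4


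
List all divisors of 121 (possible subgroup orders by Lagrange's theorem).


Lagrange's theorem: |H| divides |G|
|G| = 121
Divisors of 121: 1, 11, 121

Possible subgroup orders: {1, 11, 121}


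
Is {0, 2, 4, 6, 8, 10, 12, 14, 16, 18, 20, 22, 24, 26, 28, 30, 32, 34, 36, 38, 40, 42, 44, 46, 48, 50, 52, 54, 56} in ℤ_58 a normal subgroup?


H = {0, 2, 4, 6, 8, 10, 12, 14, 16, 18, 20, 22, 24, 26, 28, 30, 32, 34, 36, 38, 40, 42, 44, 46, 48, 50, 52, 54, 56} in ℤ_58
ℤ_58 is abelian; every subgroup of an abelian group is normal

Yes, normal subgroup


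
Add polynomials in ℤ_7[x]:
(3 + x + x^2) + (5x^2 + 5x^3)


Add coefficients mod 7:
x^0: 3 + 0 = 3 (mod 7)
x^1: 1 + 0 = 1 (mod 7)
x^2: 1 + 5 = 6 (mod 7)
x^3: 0 + 5 = 5 (mod 7)
Result: 3 + x + 6x^2 + 5x^3

f + g = 3 + x + 6x^2 + 5x^3


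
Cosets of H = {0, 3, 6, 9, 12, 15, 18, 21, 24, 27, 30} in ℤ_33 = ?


H = {0, 3, 6, 9, 12, 15, 18, 21, 24, 27, 30}, |H| = 11
Number of cosets = |G|/|H| = 33/11 = 3
0 + H = {0, 3, 6, 9, 12, 15, 18, 21, 24, 27, 30}
1 + H = {1, 4, 7, 10, 13, 16, 19, 22, 25, 28, 31}
2 + H = {2, 5, 8, 11, 14, 17, 20, 23, 26, 29, 32}

Cosets: 0+H={0,3,6,9,12,15,18,21,24,27,30}; 1+H={1,4,7,10,13,16,19,22,25,28,31}; 2+H={2,5,8,11,14,17,20,23,26,29,32}


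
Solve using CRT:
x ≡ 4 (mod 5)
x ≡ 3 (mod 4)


m₁ = 5, m₂ = 4, gcd = 1, so CRT applies. M = m₁·m₂ = 20
Let M₁ = M/m₁ = 4, M₂ = M/m₂ = 5
Find y₁ ≡ M₁⁻¹ (mod m₁): 4⁻¹ ≡ 4 (mod 5)
Find y₂ ≡ M₂⁻¹ (mod m₂): 5⁻¹ ≡ 1 (mod 4)
x = a₁·M₁·y₁ + a₂·M₂·y₂ = 4·4·4 + 3·5·1 = 79
Reduce mod 20: x ≡ 19
Check: 19 mod 5 = 4 ✓, 19 mod 4 = 3 ✓

x ≡ 19 (mod 20)


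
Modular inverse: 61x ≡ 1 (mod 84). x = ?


Use the extended Euclidean algorithm to write 1 = 61·s + 84·t; then s mod 84 is the inverse.
Euclidean algorithm:
  61 = 0·84 + 61
  84 = 1·61 + 23
  61 = 2·23 + 15
  23 = 1·15 + 8
  15 = 1·8 + 7
  8 = 1·7 + 1
  7 = 7·1 + 0
gcd(61,84) = 1
Back-substitution gives: 61·(-11) + 84·(8) = 1
So 61⁻¹ ≡ -11 ≡ 73 (mod 84)
Check: 61 × 73 = 4453 ≡ 1 (mod 84) ✓

61⁻¹ ≡ 73 (mod 84)


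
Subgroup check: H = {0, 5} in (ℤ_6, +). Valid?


Subgroup test for H = {0, 5} in (ℤ_6, +):
(1) 0 ∈ H? Yes
(2) Closure: for all a,b ∈ H, (a+b) mod 6 ∈ H? No  [counterexample: 5 + 5 = 4 ∉ H]
(3) Inverses: for all a ∈ H, -a mod 6 ∈ H? No

No, H is not a subgroup of ℤ_6


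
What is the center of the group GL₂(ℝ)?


Z(G) = {g ∈ G | gx = xg for all x ∈ G}
Only scalar multiples of the identity commute with all invertible matrices

Z(GL₂(ℝ)) = {aI : a ∈ ℝ, a ≠ 0}


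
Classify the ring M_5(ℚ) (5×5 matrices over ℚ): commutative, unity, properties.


Matrix multiplication is non-commutative for n ≥ 2; the identity matrix I is the unity; singular matrices give zero divisors, so not an integral domain
Commutative: No
Integral domain: No
Has unity: Yes

M_5(ℚ) (5×5 matrices over ℚ): Commutative=No, Unity=Yes


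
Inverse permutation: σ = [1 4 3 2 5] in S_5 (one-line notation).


To find σ⁻¹, swap domain and range:
σ(1) = 1 → σ⁻¹(1) = 1
σ(2) = 4 → σ⁻¹(4) = 2
σ(3) = 3 → σ⁻¹(3) = 3
σ(4) = 2 → σ⁻¹(2) = 4
σ(5) = 5 → σ⁻¹(5) = 5

σ⁻¹ = [1 4 3 2 5]


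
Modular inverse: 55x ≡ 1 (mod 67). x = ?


Use the extended Euclidean algorithm to write 1 = 55·s + 67·t; then s mod 67 is the inverse.
Euclidean algorithm:
  55 = 0·67 + 55
  67 = 1·55 + 12
  55 = 4·12 + 7
  12 = 1·7 + 5
  7 = 1·5 + 2
  5 = 2·2 + 1
  2 = 2·1 + 0
gcd(55,67) = 1
Back-substitution gives: 55·(-28) + 67·(23) = 1
So 55⁻¹ ≡ -28 ≡ 39 (mod 67)
Check: 55 × 39 = 2145 ≡ 1 (mod 67) ✓

55⁻¹ ≡ 39 (mod 67)


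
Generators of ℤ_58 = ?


g generates ℤ_n iff gcd(g,n) = 1
Prime factors of 58: 2, 29
Generators are g ∈ {1,...,57} not divisible by any of these primes.
Generators: {1, 3, 5, 7, 9, 11, 13, 15, 17, 19, 21, 23, 25, 27, 31, 33, 35, 37, 39, 41, 43, 45, 47, 49, 51, 53, 55, 57}
Number of generators = φ(58) = 28

Generators of ℤ_58 = {1, 3, 5, 7, 9, 11, 13, 15, 17, 19, 21, 23, 25, 27, 31, 33, 35, 37, 39, 41, 43, 45, 47, 49, 51, 53, 55, 57}


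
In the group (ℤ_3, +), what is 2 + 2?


Operation: addition mod 3
2 + 2 = (a + b) mod 3 with a = 2, b = 2

2 + 2 = 1


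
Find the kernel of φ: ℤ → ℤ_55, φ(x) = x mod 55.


Kernel = preimage of identity
ker(φ) = {x ∈ ℤ : x ≡ 0 (mod 55)} = 55ℤ = {0, ±55, ±110, ...}

ker(φ) = 55ℤ


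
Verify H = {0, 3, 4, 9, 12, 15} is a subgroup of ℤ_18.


Subgroup test for H = {0, 3, 4, 9, 12, 15} in (ℤ_18, +):
(1) 0 ∈ H? Yes
(2) Closure: for all a,b ∈ H, (a+b) mod 18 ∈ H? No  [counterexample: 3 + 3 = 6 ∉ H]
(3) Inverses: for all a ∈ H, -a mod 18 ∈ H? No

No, H is not a subgroup of ℤ_18


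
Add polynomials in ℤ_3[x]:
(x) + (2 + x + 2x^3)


Add coefficients mod 3:
x^0: 0 + 2 = 2 (mod 3)
x^1: 1 + 1 = 2 (mod 3)
x^2: 0 + 0 = 0 (mod 3)
x^3: 0 + 2 = 2 (mod 3)
Result: 2 + 2x + 2x^3

f + g = 2 + 2x + 2x^3


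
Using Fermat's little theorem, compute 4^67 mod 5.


Fermat's little theorem: if p is prime and gcd(a,p)=1, then a^(p-1) ≡ 1 (mod p)
p = 5 is prime, gcd(4,5) = 1
Reduce exponent: 67 mod 4 = 3
So 4^67 ≡ 4^3 (mod 5)
4^3 mod 5 = 4

4^67 ≡ 4 (mod 5)


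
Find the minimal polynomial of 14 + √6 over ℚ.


Let α = 14 + √6. Then α - 14 = √6, so (α - 14)² = 6, giving α² - 28α + 190 = 0. Degree 2 and α ∉ ℚ, so this is the minimal polynomial.

Minimal polynomial: x² - 28x + 190


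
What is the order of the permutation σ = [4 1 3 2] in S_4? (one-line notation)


Cycle decomposition: (1 4 2)
Cycle lengths: 3
Order = lcm(3) = 3

ord(σ) = 3


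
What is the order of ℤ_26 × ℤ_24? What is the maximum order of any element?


|ℤ_26 × ℤ_24| = 26 × 24 = 624
Max element order = lcm(26,24) = 312
Cyclic? No (gcd=2)

|ℤ_26×ℤ_24| = 624, max element order = 312


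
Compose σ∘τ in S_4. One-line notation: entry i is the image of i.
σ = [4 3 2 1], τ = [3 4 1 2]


σ∘τ: apply τ first, then σ
1 →τ 3 →σ 2
2 →τ 4 →σ 1
3 →τ 1 →σ 4
4 →τ 2 →σ 3

σ∘τ = [2 1 4 3]


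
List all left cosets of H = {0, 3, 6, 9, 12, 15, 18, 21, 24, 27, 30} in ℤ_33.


H = {0, 3, 6, 9, 12, 15, 18, 21, 24, 27, 30}, |H| = 11
Number of cosets = |G|/|H| = 33/11 = 3
0 + H = {0, 3, 6, 9, 12, 15, 18, 21, 24, 27, 30}
1 + H = {1, 4, 7, 10, 13, 16, 19, 22, 25, 28, 31}
2 + H = {2, 5, 8, 11, 14, 17, 20, 23, 26, 29, 32}

Cosets: 0+H={0,3,6,9,12,15,18,21,24,27,30}; 1+H={1,4,7,10,13,16,19,22,25,28,31}; 2+H={2,5,8,11,14,17,20,23,26,29,32}


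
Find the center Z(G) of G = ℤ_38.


Z(G) = {g ∈ G | gx = xg for all x ∈ G}
ℤ_38 is abelian, so Z(G) = G

Z(ℤ_38) = ℤ_38


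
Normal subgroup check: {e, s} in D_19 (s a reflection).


H = {e, s} in D_19 (s a reflection)
r·s·r⁻¹ = sr⁻² ≠ s for n ≥ 3, so {e, s} is not closed under conjugation

No, not a normal subgroup


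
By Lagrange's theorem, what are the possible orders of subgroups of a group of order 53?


Lagrange's theorem: |H| divides |G|
|G| = 53
Divisors of 53: 1, 53

Possible subgroup orders: {1, 53}


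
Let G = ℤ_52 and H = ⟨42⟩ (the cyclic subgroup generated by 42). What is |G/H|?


|⟨42⟩| = n / gcd(42, 52) = 52 / 2 = 26
H is normal (ℤ_52 is abelian).
|G/H| = |G| / |H| = 52 / 26 = 2

|G/H| = 2


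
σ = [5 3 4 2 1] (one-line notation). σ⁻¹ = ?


To find σ⁻¹, swap domain and range:
σ(1) = 5 → σ⁻¹(5) = 1
σ(2) = 3 → σ⁻¹(3) = 2
σ(3) = 4 → σ⁻¹(4) = 3
σ(4) = 2 → σ⁻¹(2) = 4
σ(5) = 1 → σ⁻¹(1) = 5

σ⁻¹ = [5 4 2 3 1]


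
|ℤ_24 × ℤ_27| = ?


|A × B| = |A| · |B|
|ℤ_24 × ℤ_27| = 24 × 27 = 648

|ℤ_24 × ℤ_27| = 648


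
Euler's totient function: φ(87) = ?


Factor n: 87 = 3 × 29
φ(n) = n · ∏(1 - 1/p) over distinct primes p | n
φ(87) = 87 · (1 - 1/3) · (1 - 1/29) = 56

φ(87) = 56


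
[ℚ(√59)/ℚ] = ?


√59 has minimal polynomial x² - 59 (irreducible over ℚ since 59 is squarefree)

[ℚ(√59)/ℚ] = 2


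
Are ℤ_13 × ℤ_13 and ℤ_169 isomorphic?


Comparing ℤ_13 × ℤ_13 and ℤ_169:
gcd(13,13) = 13 ≠ 1. Max element order in ℤ_13×ℤ_13 is lcm(13,13) = 13 < 169, so it has no element of order 169

No, ℤ_13 × ℤ_13 ≇ ℤ_169


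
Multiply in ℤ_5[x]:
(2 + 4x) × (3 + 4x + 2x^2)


Expand and collect like terms; reduce coefficients mod 5:
x^0: 2·3 = 6 ≡ 1 (mod 5)
x^1: 2·4 + 4·3 = 20 ≡ 0 (mod 5)
x^2: 2·2 + 4·4 = 20 ≡ 0 (mod 5)
x^3: 4·2 = 8 ≡ 3 (mod 5)
Result: 1 + 3x^3

f · g = 1 + 3x^3


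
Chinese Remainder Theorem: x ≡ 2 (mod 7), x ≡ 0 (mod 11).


m₁ = 7, m₂ = 11, gcd = 1, so CRT applies. M = m₁·m₂ = 77
Let M₁ = M/m₁ = 11, M₂ = M/m₂ = 7
Find y₁ ≡ M₁⁻¹ (mod m₁): 11⁻¹ ≡ 2 (mod 7)
Find y₂ ≡ M₂⁻¹ (mod m₂): 7⁻¹ ≡ 8 (mod 11)
x = a₁·M₁·y₁ + a₂·M₂·y₂ = 2·11·2 + 0·7·8 = 44
Reduce mod 77: x ≡ 44
Check: 44 mod 7 = 2 ✓, 44 mod 11 = 0 ✓

x ≡ 44 (mod 77)


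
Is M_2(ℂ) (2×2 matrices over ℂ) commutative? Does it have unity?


Matrix multiplication is non-commutative for n ≥ 2; the identity matrix I is the unity; singular matrices give zero divisors, so not an integral domain
Commutative: No
Integral domain: No
Has unity: Yes

M_2(ℂ) (2×2 matrices over ℂ): Commutative=No, Unity=Yes


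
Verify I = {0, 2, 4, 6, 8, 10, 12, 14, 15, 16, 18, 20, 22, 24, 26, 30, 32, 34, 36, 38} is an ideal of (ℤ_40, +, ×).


Check ideal conditions for I = {0, 2, 4, 6, 8, 10, 12, 14, 15, 16, 18, 20, 22, 24, 26, 30, 32, 34, 36, 38} in ℤ_40:
(1) I is an additive subgroup? No
(2) For r ∈ ℤ_40 and a ∈ I: r·a ∈ I? No  [counterexample: r=2, a=14, r·a mod 40 = 28 ∉ I]

No, I is not an ideal of ℤ_40


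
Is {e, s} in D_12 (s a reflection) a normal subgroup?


H = {e, s} in D_12 (s a reflection)
r·s·r⁻¹ = sr⁻² ≠ s for n ≥ 3, so {e, s} is not closed under conjugation

No, not a normal subgroup


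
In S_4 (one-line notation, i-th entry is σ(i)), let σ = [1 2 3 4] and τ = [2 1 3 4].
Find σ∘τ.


σ∘τ: apply τ first, then σ
1 →τ 2 →σ 2
2 →τ 1 →σ 1
3 →τ 3 →σ 3
4 →τ 4 →σ 4

σ∘τ = [2 1 3 4]


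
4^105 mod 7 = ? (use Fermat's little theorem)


Fermat's little theorem: if p is prime and gcd(a,p)=1, then a^(p-1) ≡ 1 (mod p)
p = 7 is prime, gcd(4,7) = 1
Reduce exponent: 105 mod 6 = 3
So 4^105 ≡ 4^3 (mod 7)
4^3 mod 7 = 1

4^105 ≡ 1 (mod 7)


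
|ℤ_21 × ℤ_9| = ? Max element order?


|ℤ_21 × ℤ_9| = 21 × 9 = 189
Max element order = lcm(21,9) = 63
Cyclic? No (gcd=3)

|ℤ_21×ℤ_9| = 189, max element order = 63


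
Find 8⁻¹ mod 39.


Use the extended Euclidean algorithm to write 1 = 8·s + 39·t; then s mod 39 is the inverse.
Euclidean algorithm:
  8 = 0·39 + 8
  39 = 4·8 + 7
  8 = 1·7 + 1
  7 = 7·1 + 0
gcd(8,39) = 1
Back-substitution gives: 8·(5) + 39·(-1) = 1
So 8⁻¹ ≡ 5 ≡ 5 (mod 39)
Check: 8 × 5 = 40 ≡ 1 (mod 39) ✓

8⁻¹ ≡ 5 (mod 39)


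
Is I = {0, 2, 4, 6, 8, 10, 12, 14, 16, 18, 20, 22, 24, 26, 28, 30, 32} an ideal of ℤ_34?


Check ideal conditions for I = {0, 2, 4, 6, 8, 10, 12, 14, 16, 18, 20, 22, 24, 26, 28, 30, 32} in ℤ_34:
(1) I is an additive subgroup? Yes
(2) For r ∈ ℤ_34 and a ∈ I: r·a ∈ I? Yes

Yes, I is an ideal of ℤ_34


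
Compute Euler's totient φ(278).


Factor n: 278 = 2 × 139
φ(n) = n · ∏(1 - 1/p) over distinct primes p | n
φ(278) = 278 · (1 - 1/2) · (1 - 1/139) = 138

φ(278) = 138


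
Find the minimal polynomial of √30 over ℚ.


√30 satisfies x² - 30 = 0, irreducible over ℚ since 30 is squarefree

Minimal polynomial: x² - 30


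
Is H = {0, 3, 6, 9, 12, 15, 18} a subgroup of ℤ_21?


Subgroup test for H = {0, 3, 6, 9, 12, 15, 18} in (ℤ_21, +):
(1) 0 ∈ H? Yes
(2) Closure: for all a,b ∈ H, (a+b) mod 21 ∈ H? Yes
(3) Inverses: for all a ∈ H, -a mod 21 ∈ H? Yes

Yes, H is a subgroup of ℤ_21


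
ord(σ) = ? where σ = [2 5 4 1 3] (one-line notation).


Cycle decomposition: (1 2 5 3 4)
Cycle lengths: 5
Order = lcm(5) = 5

ord(σ) = 5


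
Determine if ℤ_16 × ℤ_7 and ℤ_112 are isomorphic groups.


Comparing ℤ_16 × ℤ_7 and ℤ_112:
gcd(16,7) = 1, so ℤ_16 × ℤ_7 ≅ ℤ_112 (CRT)

Yes, ℤ_16 × ℤ_7 ≅ ℤ_112


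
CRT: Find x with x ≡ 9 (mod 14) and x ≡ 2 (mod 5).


m₁ = 14, m₂ = 5, gcd = 1, so CRT applies. M = m₁·m₂ = 70
Let M₁ = M/m₁ = 5, M₂ = M/m₂ = 14
Find y₁ ≡ M₁⁻¹ (mod m₁): 5⁻¹ ≡ 3 (mod 14)
Find y₂ ≡ M₂⁻¹ (mod m₂): 14⁻¹ ≡ 4 (mod 5)
x = a₁·M₁·y₁ + a₂·M₂·y₂ = 9·5·3 + 2·14·4 = 247
Reduce mod 70: x ≡ 37
Check: 37 mod 14 = 9 ✓, 37 mod 5 = 2 ✓

x ≡ 37 (mod 70)


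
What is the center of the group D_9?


Z(G) = {g ∈ G | gx = xg for all x ∈ G}
For odd n, Z(D_n) = {e}: no nontrivial rotation commutes with all reflections

Z(D_9) = {e}


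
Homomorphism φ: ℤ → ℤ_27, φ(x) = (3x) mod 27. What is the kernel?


Kernel = preimage of identity
ker(φ) = {x ∈ ℤ : 3x ≡ 0 (mod 27)}. gcd(3,27) = 3, so 3x ≡ 0 (mod 27) ⟺ x ≡ 0 (mod 27/3 = 9). Hence ker(φ) = 9ℤ

ker(φ) = 9ℤ


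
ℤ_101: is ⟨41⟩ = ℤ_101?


g generates ℤ_n iff gcd(g, n) = 1
gcd(41, 101) = 1
Since gcd = 1, 41 is a generator.

Yes, 41 generates ℤ_101


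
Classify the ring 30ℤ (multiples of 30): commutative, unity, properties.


30ℤ is a commutative ring under +,× but has no multiplicative identity (1 ∉ 30ℤ); it has no zero divisors, but without unity it is not an integral domain
Commutative: Yes
Integral domain: No
Has unity: No

30ℤ (multiples of 30): Commutative=Yes, Unity=No


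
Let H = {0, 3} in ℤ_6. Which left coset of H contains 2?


2 + H = {2 + h (mod 6) : h ∈ H}
2+0=2, 2+3=5

2 + H = {2, 5}


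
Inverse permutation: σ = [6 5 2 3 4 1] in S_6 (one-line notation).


To find σ⁻¹, swap domain and range:
σ(1) = 6 → σ⁻¹(6) = 1
σ(2) = 5 → σ⁻¹(5) = 2
σ(3) = 2 → σ⁻¹(2) = 3
σ(4) = 3 → σ⁻¹(3) = 4
σ(5) = 4 → σ⁻¹(4) = 5
σ(6) = 1 → σ⁻¹(1) = 6

σ⁻¹ = [6 3 4 5 2 1]


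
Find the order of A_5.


|A_n| = n!/2 (even permutations)
|A_5| = 5!/2 = 120/2 = 60

|A_5| = 60


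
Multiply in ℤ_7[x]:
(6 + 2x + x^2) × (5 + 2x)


Expand and collect like terms; reduce coefficients mod 7:
x^0: 6·5 = 30 ≡ 2 (mod 7)
x^1: 6·2 + 2·5 = 22 ≡ 1 (mod 7)
x^2: 2·2 + 1·5 = 9 ≡ 2 (mod 7)
x^3: 1·2 = 2 ≡ 2 (mod 7)
Result: 2 + x + 2x^2 + 2x^3

f · g = 2 + x + 2x^2 + 2x^3


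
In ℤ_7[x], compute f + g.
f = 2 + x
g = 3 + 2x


Add coefficients mod 7:
x^0: 2 + 3 = 5 (mod 7)
x^1: 1 + 2 = 3 (mod 7)
Result: 5 + 3x

f + g = 5 + 3x


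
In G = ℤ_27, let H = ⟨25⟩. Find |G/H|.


|⟨25⟩| = n / gcd(25, 27) = 27 / 1 = 27
H is normal (ℤ_27 is abelian).
|G/H| = |G| / |H| = 27 / 27 = 1

|G/H| = 1


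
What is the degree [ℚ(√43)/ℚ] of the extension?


√43 has minimal polynomial x² - 43 (irreducible over ℚ since 43 is squarefree)

[ℚ(√43)/ℚ] = 2


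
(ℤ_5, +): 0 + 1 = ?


Operation: addition mod 5
0 + 1 = (a + b) mod 5 with a = 0, b = 1

0 + 1 = 1


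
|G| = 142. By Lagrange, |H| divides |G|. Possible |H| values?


Lagrange's theorem: |H| divides |G|
|G| = 142
Divisors of 142: 1, 2, 71, 142

Possible subgroup orders: {1, 2, 71, 142}


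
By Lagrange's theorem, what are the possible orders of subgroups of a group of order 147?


Lagrange's theorem: |H| divides |G|
|G| = 147
Divisors of 147: 1, 3, 7, 21, 49, 147

Possible subgroup orders: {1, 3, 7, 21, 49, 147}


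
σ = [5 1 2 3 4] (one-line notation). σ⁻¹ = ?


To find σ⁻¹, swap domain and range:
σ(1) = 5 → σ⁻¹(5) = 1
σ(2) = 1 → σ⁻¹(1) = 2
σ(3) = 2 → σ⁻¹(2) = 3
σ(4) = 3 → σ⁻¹(3) = 4
σ(5) = 4 → σ⁻¹(4) = 5

σ⁻¹ = [2 3 4 5 1]


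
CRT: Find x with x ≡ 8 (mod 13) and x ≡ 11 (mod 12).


m₁ = 13, m₂ = 12, gcd = 1, so CRT applies. M = m₁·m₂ = 156
Let M₁ = M/m₁ = 12, M₂ = M/m₂ = 13
Find y₁ ≡ M₁⁻¹ (mod m₁): 12⁻¹ ≡ 12 (mod 13)
Find y₂ ≡ M₂⁻¹ (mod m₂): 13⁻¹ ≡ 1 (mod 12)
x = a₁·M₁·y₁ + a₂·M₂·y₂ = 8·12·12 + 11·13·1 = 1295
Reduce mod 156: x ≡ 47
Check: 47 mod 13 = 8 ✓, 47 mod 12 = 11 ✓

x ≡ 47 (mod 156)


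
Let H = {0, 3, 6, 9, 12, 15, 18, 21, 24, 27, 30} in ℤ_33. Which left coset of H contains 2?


2 + H = {2 + h (mod 33) : h ∈ H}
2+0=2, 2+3=5, 2+6=8, 2+9=11, 2+12=14, 2+15=17, 2+18=20, 2+21=23, 2+24=26, 2+27=29, 2+30=32

2 + H = {2, 5, 8, 11, 14, 17, 20, 23, 26, 29, 32}


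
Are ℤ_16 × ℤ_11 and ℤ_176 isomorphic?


Comparing ℤ_16 × ℤ_11 and ℤ_176:
gcd(16,11) = 1, so ℤ_16 × ℤ_11 ≅ ℤ_176 (CRT)

Yes, ℤ_16 × ℤ_11 ≅ ℤ_176


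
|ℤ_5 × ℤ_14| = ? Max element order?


|ℤ_5 × ℤ_14| = 5 × 14 = 70
Max element order = lcm(5,14) = 70
Cyclic? Yes (gcd=1)

|ℤ_5×ℤ_14| = 70, max element order = 70


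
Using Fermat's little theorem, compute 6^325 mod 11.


Fermat's little theorem: if p is prime and gcd(a,p)=1, then a^(p-1) ≡ 1 (mod p)
p = 11 is prime, gcd(6,11) = 1
Reduce exponent: 325 mod 10 = 5
So 6^325 ≡ 6^5 (mod 11)
6^5 mod 11 = 10

6^325 ≡ 10 (mod 11)


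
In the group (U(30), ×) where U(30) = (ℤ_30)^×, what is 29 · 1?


Operation: multiplication mod 30
29 · 1 = (a × b) mod 30 with a = 29, b = 1

29 · 1 = 29


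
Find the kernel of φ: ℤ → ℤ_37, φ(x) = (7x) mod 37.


Kernel = preimage of identity
ker(φ) = {x ∈ ℤ : 7x ≡ 0 (mod 37)}. gcd(7,37) = 1, so 7x ≡ 0 (mod 37) ⟺ x ≡ 0 (mod 37/1 = 37). Hence ker(φ) = 37ℤ

ker(φ) = 37ℤ
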